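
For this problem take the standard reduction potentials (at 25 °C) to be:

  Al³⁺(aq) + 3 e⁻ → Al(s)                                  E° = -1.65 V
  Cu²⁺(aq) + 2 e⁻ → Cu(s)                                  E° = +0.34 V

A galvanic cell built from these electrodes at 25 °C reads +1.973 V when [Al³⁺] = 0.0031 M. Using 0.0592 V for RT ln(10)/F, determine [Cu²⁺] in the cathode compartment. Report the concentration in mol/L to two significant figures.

Cu²⁺/Cu is the cathode, Al³⁺/Al the anode: E°cell = +1.99 V, n = 6.
Overall reaction: 3 Cu²⁺(aq) + 2 Al(s) → 3 Cu(s) + 2 Al³⁺(aq); Q = [Al³⁺]^2/[Cu²⁺]^3.
From E = E° − (0.0592/n) log Q: log Q = (E° − E)·n/0.0592 = (+1.99 − (+1.973))·6/0.0592 = 1.7230.
So 3·log[Cu²⁺] = 2·log(0.0031) − log Q = -5.0173 − (1.7230) = -6.7403; log[Cu²⁺] = -6.7403 / 3 = -2.2468; [Cu²⁺] = 10^(-2.2468) ≈ 0.0057 M.

0.0057 M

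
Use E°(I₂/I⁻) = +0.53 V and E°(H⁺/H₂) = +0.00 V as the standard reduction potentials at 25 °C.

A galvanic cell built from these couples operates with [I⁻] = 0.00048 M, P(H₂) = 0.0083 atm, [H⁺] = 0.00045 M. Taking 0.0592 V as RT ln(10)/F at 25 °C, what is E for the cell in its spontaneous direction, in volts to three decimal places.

I₂/I⁻ is the cathode (higher E°), H⁺/H₂ the anode: E°cell = +0.53 − (+0.00) = +0.53 V, n = 2.
Overall: I₂(s) + H₂(g) → 2 I⁻(aq) + 2 H⁺(aq)
Q = [I⁻]^2·[H⁺]^2 / (P(H₂)); log Q = -11.250.
E = E° − (0.0592/n) log Q = +0.53 − (0.0592/2)(-11.250) = +0.863 V.

+0.863 V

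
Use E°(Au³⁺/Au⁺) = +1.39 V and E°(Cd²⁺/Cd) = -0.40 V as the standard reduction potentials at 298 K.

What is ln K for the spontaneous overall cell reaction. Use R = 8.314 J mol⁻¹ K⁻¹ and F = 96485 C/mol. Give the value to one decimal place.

139.4

Cathode: Au³⁺/Au⁺; anode: Cd²⁺/Cd. E°cell = (+1.39) − (-0.40) = +1.79 V, with n = 2.
ΔG° = −nFE° = −RT ln K, so ln K = nFE°/(RT) = (2)(96485)(+1.79) / ((8.314)(298)) = 139.417.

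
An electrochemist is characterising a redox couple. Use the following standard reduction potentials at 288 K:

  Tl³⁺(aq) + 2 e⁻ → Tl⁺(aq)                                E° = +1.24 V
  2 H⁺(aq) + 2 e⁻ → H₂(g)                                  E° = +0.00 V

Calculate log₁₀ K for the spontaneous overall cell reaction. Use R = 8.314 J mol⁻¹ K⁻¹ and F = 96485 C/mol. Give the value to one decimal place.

Cathode: Tl³⁺/Tl⁺; anode: H⁺/H₂. E°cell = (+1.24) − (+0.00) = +1.24 V, with n = 2.
ΔG° = −nFE° = −RT ln K, so ln K = nFE°/(RT) = (2)(96485)(+1.24) / ((8.314)(288)) = 99.933.
log₁₀ K = 99.933 / ln 10 = 43.4.

43.4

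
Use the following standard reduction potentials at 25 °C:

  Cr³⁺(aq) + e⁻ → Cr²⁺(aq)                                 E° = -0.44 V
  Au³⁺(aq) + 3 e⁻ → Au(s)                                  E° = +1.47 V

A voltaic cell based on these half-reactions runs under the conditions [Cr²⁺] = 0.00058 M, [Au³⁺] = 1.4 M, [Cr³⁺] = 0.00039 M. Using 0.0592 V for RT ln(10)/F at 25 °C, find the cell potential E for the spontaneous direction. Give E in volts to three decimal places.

+1.923 V

Au³⁺/Au is the cathode (higher E°), Cr³⁺/Cr²⁺ the anode: E°cell = +1.47 − (-0.44) = +1.91 V, n = 3.
Overall: Au³⁺(aq) + 3 Cr²⁺(aq) → Au(s) + 3 Cr³⁺(aq)
Q = [Cr³⁺]^3 / ([Au³⁺]·[Cr²⁺]^3); log Q = -0.663.
E = E° − (0.0592/n) log Q = +1.91 − (0.0592/3)(-0.663) = +1.923 V.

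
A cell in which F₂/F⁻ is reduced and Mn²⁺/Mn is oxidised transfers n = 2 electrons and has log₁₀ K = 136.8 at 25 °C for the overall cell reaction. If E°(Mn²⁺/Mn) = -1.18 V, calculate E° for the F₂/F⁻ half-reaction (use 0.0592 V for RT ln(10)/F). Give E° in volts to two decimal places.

+2.87 V

E°cell = (0.0592/n)·log K = (0.0592/2)(136.8) = +4.049 V.
Since F₂/F⁻ is the cathode and Mn²⁺/Mn the anode, E°cell = E°(F₂/F⁻) − E°(Mn²⁺/Mn).
So E°(F₂/F⁻) = E°cell + E°(Mn²⁺/Mn) = +4.049 + (-1.18) = +2.87 V.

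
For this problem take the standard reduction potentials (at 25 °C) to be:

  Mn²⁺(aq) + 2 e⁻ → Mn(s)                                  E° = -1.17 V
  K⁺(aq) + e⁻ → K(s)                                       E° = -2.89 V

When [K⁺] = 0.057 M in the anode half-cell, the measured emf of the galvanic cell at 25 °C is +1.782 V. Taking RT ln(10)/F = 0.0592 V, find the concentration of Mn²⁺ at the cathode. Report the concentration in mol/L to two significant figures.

Mn²⁺/Mn is the cathode, K⁺/K the anode: E°cell = +1.72 V, n = 2.
Overall reaction: Mn²⁺(aq) + 2 K(s) → Mn(s) + 2 K⁺(aq); Q = [K⁺]^2/[Mn²⁺]^1.
From E = E° − (0.0592/n) log Q: log Q = (E° − E)·n/0.0592 = (+1.72 − (+1.782))·2/0.0592 = -2.0946.
So 1·log[Mn²⁺] = 2·log(0.057) − log Q = -2.4883 − (-2.0946) = -0.3937; [Mn²⁺] = 10^(-0.3937) ≈ 0.40 M.

0.40 M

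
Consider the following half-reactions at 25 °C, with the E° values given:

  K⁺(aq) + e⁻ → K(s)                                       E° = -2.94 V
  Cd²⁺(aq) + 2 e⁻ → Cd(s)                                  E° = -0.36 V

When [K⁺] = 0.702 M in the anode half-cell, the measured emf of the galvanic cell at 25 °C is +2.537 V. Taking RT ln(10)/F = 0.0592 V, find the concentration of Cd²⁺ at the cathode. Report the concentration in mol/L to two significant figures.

0.017 M

Cd²⁺/Cd is the cathode, K⁺/K the anode: E°cell = +2.58 V, n = 2.
Overall reaction: Cd²⁺(aq) + 2 K(s) → Cd(s) + 2 K⁺(aq); Q = [K⁺]^2/[Cd²⁺]^1.
From E = E° − (0.0592/n) log Q: log Q = (E° − E)·n/0.0592 = (+2.58 − (+2.537))·2/0.0592 = 1.4527.
So 1·log[Cd²⁺] = 2·log(0.702) − log Q = -0.3073 − (1.4527) = -1.7600; [Cd²⁺] = 10^(-1.7600) ≈ 0.017 M.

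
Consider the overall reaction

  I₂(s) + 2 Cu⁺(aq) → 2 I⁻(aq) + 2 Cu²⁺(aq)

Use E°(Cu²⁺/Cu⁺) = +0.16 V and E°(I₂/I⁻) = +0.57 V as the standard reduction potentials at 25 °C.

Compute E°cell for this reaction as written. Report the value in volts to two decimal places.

The I₂/I⁻ couple has the higher reduction potential, so it is the cathode; Cu²⁺/Cu⁺ is oxidised at the anode.
E°cell = E°(cathode) − E°(anode) = (+0.57) − (+0.16) = +0.41 V.
Since E°cell > 0, the reaction is spontaneous under standard conditions.

+0.41 V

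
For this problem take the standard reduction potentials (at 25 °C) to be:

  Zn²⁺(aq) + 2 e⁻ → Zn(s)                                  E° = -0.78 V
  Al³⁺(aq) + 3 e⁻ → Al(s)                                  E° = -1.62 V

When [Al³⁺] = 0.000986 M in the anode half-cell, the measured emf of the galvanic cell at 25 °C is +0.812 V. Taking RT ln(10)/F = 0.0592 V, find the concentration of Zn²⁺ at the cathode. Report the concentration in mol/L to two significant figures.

Zn²⁺/Zn is the cathode, Al³⁺/Al the anode: E°cell = +0.84 V, n = 6.
Overall reaction: 3 Zn²⁺(aq) + 2 Al(s) → 3 Zn(s) + 2 Al³⁺(aq); Q = [Al³⁺]^2/[Zn²⁺]^3.
From E = E° − (0.0592/n) log Q: log Q = (E° − E)·n/0.0592 = (+0.84 − (+0.812))·6/0.0592 = 2.8378.
So 3·log[Zn²⁺] = 2·log(0.000986) − log Q = -6.0122 − (2.8378) = -8.8500; log[Zn²⁺] = -8.8500 / 3 = -2.9500; [Zn²⁺] = 10^(-2.9500) ≈ 0.0011 M.

0.0011 M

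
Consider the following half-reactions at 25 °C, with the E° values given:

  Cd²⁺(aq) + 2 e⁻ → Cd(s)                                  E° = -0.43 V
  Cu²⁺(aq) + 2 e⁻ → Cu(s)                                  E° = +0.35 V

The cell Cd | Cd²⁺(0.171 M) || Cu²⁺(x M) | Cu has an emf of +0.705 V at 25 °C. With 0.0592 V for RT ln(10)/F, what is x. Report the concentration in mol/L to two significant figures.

Cu²⁺/Cu is the cathode, Cd²⁺/Cd the anode: E°cell = +0.78 V, n = 2.
Overall reaction: Cu²⁺(aq) + Cd(s) → Cu(s) + Cd²⁺(aq); Q = [Cd²⁺]^1/[Cu²⁺]^1.
From E = E° − (0.0592/n) log Q: log Q = (E° − E)·n/0.0592 = (+0.78 − (+0.705))·2/0.0592 = 2.5338.
So 1·log[Cu²⁺] = 1·log(0.171) − log Q = -0.7670 − (2.5338) = -3.3008; [Cu²⁺] = 10^(-3.3008) ≈ 0.00050 M.

0.00050 M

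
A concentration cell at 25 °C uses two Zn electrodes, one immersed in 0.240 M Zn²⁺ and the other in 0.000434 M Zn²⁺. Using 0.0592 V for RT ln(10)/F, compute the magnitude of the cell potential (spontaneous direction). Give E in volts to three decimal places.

For a concentration cell E°cell = 0. The 0.240 M side is the cathode (reduction is favoured where [Zn²⁺] is higher).
With n = 2, E = −(0.0592/2) log([Zn²⁺]ₐₙ/[Zn²⁺]꜀ₐₜ) = −(0.0592/2) log(0.000434/0.24) = −(0.0592/2)(-2.743) = +0.081 V.

+0.081 V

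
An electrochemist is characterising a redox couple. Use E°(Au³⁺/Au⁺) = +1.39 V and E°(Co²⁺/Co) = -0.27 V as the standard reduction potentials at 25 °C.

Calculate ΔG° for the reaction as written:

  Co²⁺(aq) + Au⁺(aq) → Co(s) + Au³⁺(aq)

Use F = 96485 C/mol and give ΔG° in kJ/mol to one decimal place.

+320.3 kJ/mol

As written, Co²⁺/Co is reduced (cathode) and Au³⁺/Au⁺ is oxidised (anode), so E°cell = (-0.27) − (+1.39) = -1.66 V.
Balancing electrons gives n = 2.
ΔG° = −nFE° = −(2)(96485)(-1.66) = 320,330 J = +320.3 kJ/mol.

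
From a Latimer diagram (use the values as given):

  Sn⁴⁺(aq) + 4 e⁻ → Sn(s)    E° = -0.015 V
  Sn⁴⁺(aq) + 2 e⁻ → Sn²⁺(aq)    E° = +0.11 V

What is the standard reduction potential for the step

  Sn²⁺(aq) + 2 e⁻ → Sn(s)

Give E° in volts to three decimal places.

-0.140 V

Sequential free energies add, so n₃E°₃ = n₁E°₁ + n₂E°₂.
With n₃ = 4, and the known step contributing 2×(+0.11) V, the unknown satisfies 2·E° = 4×(-0.015) − 2×(+0.11) = -0.280.
E° = -0.280 / 2 = -0.140 V.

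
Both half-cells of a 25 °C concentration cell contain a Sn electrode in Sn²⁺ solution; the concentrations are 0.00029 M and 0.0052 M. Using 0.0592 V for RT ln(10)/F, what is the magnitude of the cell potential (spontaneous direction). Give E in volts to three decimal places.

+0.037 V

For a concentration cell E°cell = 0. The 0.0052 M side is the cathode (reduction is favoured where [Sn²⁺] is higher).
With n = 2, E = −(0.0592/2) log([Sn²⁺]ₐₙ/[Sn²⁺]꜀ₐₜ) = −(0.0592/2) log(0.00029/0.0052) = −(0.0592/2)(-1.254) = +0.037 V.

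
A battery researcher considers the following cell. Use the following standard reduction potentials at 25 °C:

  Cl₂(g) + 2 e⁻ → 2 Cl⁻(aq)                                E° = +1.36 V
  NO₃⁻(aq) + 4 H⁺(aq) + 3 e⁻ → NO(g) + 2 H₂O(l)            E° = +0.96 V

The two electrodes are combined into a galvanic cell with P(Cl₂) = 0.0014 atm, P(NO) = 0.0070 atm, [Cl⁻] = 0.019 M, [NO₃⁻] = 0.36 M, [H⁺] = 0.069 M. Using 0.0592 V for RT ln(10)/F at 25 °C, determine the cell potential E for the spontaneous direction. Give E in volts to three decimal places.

Cl₂/Cl⁻ is the cathode (higher E°), NO₃⁻/NO the anode: E°cell = +1.36 − (+0.96) = +0.40 V, n = 6.
Overall: 3 Cl₂(g) + 2 NO(g) + 4 H₂O(l) → 6 Cl⁻(aq) + 2 NO₃⁻(aq) + 8 H⁺(aq)
Q = [Cl⁻]^6·[NO₃⁻]^2·[H⁺]^8 / (P(Cl₂)^3·P(NO)^2); log Q = -7.633.
E = E° − (0.0592/n) log Q = +0.40 − (0.0592/6)(-7.633) = +0.475 V.

+0.475 V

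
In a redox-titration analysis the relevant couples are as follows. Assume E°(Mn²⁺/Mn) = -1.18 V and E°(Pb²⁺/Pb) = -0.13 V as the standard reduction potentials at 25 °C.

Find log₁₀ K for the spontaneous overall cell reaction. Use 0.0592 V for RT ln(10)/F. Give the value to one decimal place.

Cathode: Pb²⁺/Pb; anode: Mn²⁺/Mn. E°cell = +1.05 V, n = 2.
log K = nE°cell / 0.0592 = (2)(+1.05) / 0.0592 = 35.5.

35.5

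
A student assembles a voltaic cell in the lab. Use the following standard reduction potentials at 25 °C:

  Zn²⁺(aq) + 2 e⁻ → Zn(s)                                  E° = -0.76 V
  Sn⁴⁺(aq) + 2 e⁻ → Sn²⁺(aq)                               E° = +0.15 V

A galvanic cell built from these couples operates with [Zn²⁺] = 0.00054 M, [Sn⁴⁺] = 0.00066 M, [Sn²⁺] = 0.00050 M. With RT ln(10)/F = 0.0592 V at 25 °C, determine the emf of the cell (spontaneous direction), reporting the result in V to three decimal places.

Sn⁴⁺/Sn²⁺ is the cathode (higher E°), Zn²⁺/Zn the anode: E°cell = +0.15 − (-0.76) = +0.91 V, n = 2.
Overall: Sn⁴⁺(aq) + Zn(s) → Sn²⁺(aq) + Zn²⁺(aq)
Q = [Sn²⁺]·[Zn²⁺] / ([Sn⁴⁺]); log Q = -3.388.
E = E° − (0.0592/n) log Q = +0.91 − (0.0592/2)(-3.388) = +1.010 V.

+1.010 V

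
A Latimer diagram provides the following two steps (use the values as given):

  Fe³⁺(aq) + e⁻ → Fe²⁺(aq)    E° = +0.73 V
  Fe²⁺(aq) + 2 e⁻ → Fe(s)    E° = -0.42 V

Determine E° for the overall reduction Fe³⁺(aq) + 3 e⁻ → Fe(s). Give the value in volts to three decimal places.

Since ΔG° = −nFE° is additive over sequential reductions, n₃E°₃ = n₁E°₁ + n₂E°₂.
E°₃ = (1×+0.73 + 2×-0.42) / 3 = (-0.110) / 3 = -0.037 V.

-0.037 V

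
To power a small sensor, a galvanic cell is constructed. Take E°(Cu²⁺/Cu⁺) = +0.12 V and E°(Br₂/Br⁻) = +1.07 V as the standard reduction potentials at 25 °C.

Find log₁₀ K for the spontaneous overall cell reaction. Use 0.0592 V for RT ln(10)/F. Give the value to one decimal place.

32.1

Cathode: Br₂/Br⁻; anode: Cu²⁺/Cu⁺. E°cell = +0.95 V, n = 2.
log K = nE°cell / 0.0592 = (2)(+0.95) / 0.0592 = 32.1.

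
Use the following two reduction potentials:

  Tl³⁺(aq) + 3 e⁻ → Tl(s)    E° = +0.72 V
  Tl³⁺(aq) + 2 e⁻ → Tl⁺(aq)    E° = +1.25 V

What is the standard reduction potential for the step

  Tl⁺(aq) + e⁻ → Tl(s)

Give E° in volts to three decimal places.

Sequential free energies add, so n₃E°₃ = n₁E°₁ + n₂E°₂.
With n₃ = 3, and the known step contributing 2×(+1.25) V, the unknown satisfies 1·E° = 3×(+0.72) − 2×(+1.25) = -0.340.
E° = -0.340 / 1 = -0.340 V.

-0.340 V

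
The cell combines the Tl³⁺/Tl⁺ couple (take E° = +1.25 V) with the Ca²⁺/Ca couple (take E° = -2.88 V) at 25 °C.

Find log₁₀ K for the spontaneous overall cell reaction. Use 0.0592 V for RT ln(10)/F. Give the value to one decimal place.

139.5

Cathode: Tl³⁺/Tl⁺; anode: Ca²⁺/Ca. E°cell = +4.13 V, n = 2.
log K = nE°cell / 0.0592 = (2)(+4.13) / 0.0592 = 139.5.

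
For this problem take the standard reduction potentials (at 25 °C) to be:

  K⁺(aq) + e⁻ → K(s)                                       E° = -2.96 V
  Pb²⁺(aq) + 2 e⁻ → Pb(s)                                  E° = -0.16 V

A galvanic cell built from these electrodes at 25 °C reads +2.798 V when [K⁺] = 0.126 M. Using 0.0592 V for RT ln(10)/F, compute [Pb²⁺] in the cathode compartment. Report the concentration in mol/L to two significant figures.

0.014 M

Pb²⁺/Pb is the cathode, K⁺/K the anode: E°cell = +2.80 V, n = 2.
Overall reaction: Pb²⁺(aq) + 2 K(s) → Pb(s) + 2 K⁺(aq); Q = [K⁺]^2/[Pb²⁺]^1.
From E = E° − (0.0592/n) log Q: log Q = (E° − E)·n/0.0592 = (+2.80 − (+2.798))·2/0.0592 = 0.0676.
So 1·log[Pb²⁺] = 2·log(0.126) − log Q = -1.7993 − (0.0676) = -1.8669; [Pb²⁺] = 10^(-1.8669) ≈ 0.014 M.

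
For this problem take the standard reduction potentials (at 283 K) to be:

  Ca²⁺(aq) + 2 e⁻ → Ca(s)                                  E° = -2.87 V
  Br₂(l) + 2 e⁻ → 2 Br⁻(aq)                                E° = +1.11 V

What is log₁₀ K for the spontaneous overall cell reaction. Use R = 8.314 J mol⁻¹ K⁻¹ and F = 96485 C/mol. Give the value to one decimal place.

Cathode: Br₂/Br⁻; anode: Ca²⁺/Ca. E°cell = (+1.11) − (-2.87) = +3.98 V, with n = 2.
ΔG° = −nFE° = −RT ln K, so ln K = nFE°/(RT) = (2)(96485)(+3.98) / ((8.314)(283)) = 326.420.
log₁₀ K = 326.420 / ln 10 = 141.8.

141.8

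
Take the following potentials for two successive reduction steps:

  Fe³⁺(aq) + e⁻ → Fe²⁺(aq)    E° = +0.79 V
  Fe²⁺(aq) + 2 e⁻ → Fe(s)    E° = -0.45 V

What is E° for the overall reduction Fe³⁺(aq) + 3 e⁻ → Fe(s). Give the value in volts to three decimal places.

Adding the free-energy changes (−nFE°) of the two steps gives −n₃FE°₃ = −n₁FE°₁ − n₂FE°₂.
E°₃ = (1×+0.79 + 2×-0.45) / 3 = (-0.110) / 3 = -0.037 V.

-0.037 V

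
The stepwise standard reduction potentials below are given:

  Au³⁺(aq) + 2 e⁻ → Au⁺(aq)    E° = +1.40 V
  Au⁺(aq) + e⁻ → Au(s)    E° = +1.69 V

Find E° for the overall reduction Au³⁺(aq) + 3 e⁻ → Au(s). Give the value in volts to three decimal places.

Since ΔG° = −nFE° is additive over sequential reductions, n₃E°₃ = n₁E°₁ + n₂E°₂.
E°₃ = (2×+1.40 + 1×+1.69) / 3 = (+4.490) / 3 = +1.497 V.

+1.497 V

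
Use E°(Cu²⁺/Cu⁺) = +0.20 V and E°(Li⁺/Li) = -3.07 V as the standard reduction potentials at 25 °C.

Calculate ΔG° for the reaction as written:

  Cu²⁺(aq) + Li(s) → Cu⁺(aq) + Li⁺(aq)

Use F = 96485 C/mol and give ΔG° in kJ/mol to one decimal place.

As written, Cu²⁺/Cu⁺ is reduced (cathode) and Li⁺/Li is oxidised (anode), so E°cell = (+0.20) − (-3.07) = +3.27 V.
Balancing electrons gives n = 1.
ΔG° = −nFE° = −(1)(96485)(+3.27) = -315,506 J = -315.5 kJ/mol.

-315.5 kJ/mol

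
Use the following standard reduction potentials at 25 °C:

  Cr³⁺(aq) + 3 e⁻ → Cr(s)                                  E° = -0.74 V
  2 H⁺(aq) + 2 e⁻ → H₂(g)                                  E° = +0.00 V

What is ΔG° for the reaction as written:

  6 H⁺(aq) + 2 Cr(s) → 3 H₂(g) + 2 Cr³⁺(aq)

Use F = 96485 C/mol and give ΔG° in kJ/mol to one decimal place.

As written, H⁺/H₂ is reduced (cathode) and Cr³⁺/Cr is oxidised (anode), so E°cell = (+0.00) − (-0.74) = +0.74 V.
Balancing electrons gives n = 6.
ΔG° = −nFE° = −(6)(96485)(+0.74) = -428,393 J = -428.4 kJ/mol.

-428.4 kJ/mol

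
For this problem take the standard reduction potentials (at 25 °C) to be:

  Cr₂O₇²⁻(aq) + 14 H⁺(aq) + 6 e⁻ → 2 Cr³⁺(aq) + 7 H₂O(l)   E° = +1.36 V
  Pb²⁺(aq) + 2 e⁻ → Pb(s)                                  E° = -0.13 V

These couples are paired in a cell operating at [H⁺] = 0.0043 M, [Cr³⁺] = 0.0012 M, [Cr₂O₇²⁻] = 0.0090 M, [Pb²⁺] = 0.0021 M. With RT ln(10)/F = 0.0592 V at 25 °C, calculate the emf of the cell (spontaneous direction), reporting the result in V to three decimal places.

+1.280 V

Cr₂O₇²⁻/Cr³⁺ is the cathode (higher E°), Pb²⁺/Pb the anode: E°cell = +1.36 − (-0.13) = +1.49 V, n = 6.
Overall: Cr₂O₇²⁻(aq) + 14 H⁺(aq) + 3 Pb(s) → 2 Cr³⁺(aq) + 7 H₂O(l) + 3 Pb²⁺(aq)
Q = [Cr³⁺]^2·[Pb²⁺]^3 / ([Cr₂O₇²⁻]·[H⁺]^14); log Q = 21.302.
E = E° − (0.0592/n) log Q = +1.49 − (0.0592/6)(21.302) = +1.280 V.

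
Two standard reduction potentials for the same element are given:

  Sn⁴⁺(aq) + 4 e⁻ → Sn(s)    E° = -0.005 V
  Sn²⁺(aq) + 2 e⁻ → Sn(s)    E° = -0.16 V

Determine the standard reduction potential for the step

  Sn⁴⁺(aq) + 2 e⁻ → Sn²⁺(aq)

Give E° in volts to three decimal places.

+0.150 V

Sequential free energies add, so n₃E°₃ = n₁E°₁ + n₂E°₂.
With n₃ = 4, and the known step contributing 2×(-0.16) V, the unknown satisfies 2·E° = 4×(-0.005) − 2×(-0.16) = +0.300.
E° = +0.300 / 2 = +0.150 V.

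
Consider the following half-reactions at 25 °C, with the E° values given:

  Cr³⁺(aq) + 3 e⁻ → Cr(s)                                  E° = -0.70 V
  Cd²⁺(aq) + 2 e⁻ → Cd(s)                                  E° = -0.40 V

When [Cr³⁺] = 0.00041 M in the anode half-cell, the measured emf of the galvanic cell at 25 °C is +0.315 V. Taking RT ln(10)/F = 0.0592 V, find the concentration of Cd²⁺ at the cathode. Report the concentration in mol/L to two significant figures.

0.018 M

Cd²⁺/Cd is the cathode, Cr³⁺/Cr the anode: E°cell = +0.30 V, n = 6.
Overall reaction: 3 Cd²⁺(aq) + 2 Cr(s) → 3 Cd(s) + 2 Cr³⁺(aq); Q = [Cr³⁺]^2/[Cd²⁺]^3.
From E = E° − (0.0592/n) log Q: log Q = (E° − E)·n/0.0592 = (+0.30 − (+0.315))·6/0.0592 = -1.5203.
So 3·log[Cd²⁺] = 2·log(0.00041) − log Q = -6.7744 − (-1.5203) = -5.2541; log[Cd²⁺] = -5.2541 / 3 = -1.7514; [Cd²⁺] = 10^(-1.7514) ≈ 0.018 M.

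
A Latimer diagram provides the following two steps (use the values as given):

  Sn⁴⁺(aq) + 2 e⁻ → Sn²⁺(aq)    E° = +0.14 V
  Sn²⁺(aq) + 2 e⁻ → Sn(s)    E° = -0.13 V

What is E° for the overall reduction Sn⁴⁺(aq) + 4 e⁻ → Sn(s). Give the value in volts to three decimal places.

Standard free energies of sequential steps add: ΔG°₃ = ΔG°₁ + ΔG°₂, so n₃E°₃ = n₁E°₁ + n₂E°₂.
E°₃ = (2×+0.14 + 2×-0.13) / 4 = (+0.020) / 4 = +0.005 V.

+0.005 V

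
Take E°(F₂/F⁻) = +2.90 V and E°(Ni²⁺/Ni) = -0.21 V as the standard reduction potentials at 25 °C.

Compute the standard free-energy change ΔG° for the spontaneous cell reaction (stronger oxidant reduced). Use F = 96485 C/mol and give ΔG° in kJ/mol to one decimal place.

F₂/F⁻ (E° = +2.90 V) is the cathode; Ni²⁺/Ni (E° = -0.21 V) is the anode, so E°cell = +3.11 V.
Balancing electrons gives n = 2 (lcm of 2 and 2).
ΔG° = −nFE° = −(2)(96485)(+3.11) = -600,137 J = -600.1 kJ/mol.

-600.1 kJ/mol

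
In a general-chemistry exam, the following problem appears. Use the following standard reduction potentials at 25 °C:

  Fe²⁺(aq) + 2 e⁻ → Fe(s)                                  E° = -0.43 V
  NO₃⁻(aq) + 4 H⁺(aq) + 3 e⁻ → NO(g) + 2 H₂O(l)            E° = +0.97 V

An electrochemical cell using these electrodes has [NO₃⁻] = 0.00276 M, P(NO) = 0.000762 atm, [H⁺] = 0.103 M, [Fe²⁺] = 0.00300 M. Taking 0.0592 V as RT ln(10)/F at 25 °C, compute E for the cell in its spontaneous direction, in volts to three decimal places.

NO₃⁻/NO is the cathode (higher E°), Fe²⁺/Fe the anode: E°cell = +0.97 − (-0.43) = +1.40 V, n = 6.
Overall: 2 NO₃⁻(aq) + 8 H⁺(aq) + 3 Fe(s) → 2 NO(g) + 4 H₂O(l) + 3 Fe²⁺(aq)
Q = P(NO)^2·[Fe²⁺]^3 / ([NO₃⁻]^2·[H⁺]^8); log Q = -0.789.
E = E° − (0.0592/n) log Q = +1.40 − (0.0592/6)(-0.789) = +1.408 V.

+1.408 V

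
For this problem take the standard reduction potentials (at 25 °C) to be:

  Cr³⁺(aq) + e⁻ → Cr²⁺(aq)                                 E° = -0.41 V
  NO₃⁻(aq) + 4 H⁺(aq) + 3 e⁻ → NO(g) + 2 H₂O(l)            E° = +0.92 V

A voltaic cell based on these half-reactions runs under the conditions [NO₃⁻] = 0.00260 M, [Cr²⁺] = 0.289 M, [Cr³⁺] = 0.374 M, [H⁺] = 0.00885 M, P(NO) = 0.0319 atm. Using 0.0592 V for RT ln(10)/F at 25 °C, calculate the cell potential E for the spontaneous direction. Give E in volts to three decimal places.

NO₃⁻/NO is the cathode (higher E°), Cr³⁺/Cr²⁺ the anode: E°cell = +0.92 − (-0.41) = +1.33 V, n = 3.
Overall: NO₃⁻(aq) + 4 H⁺(aq) + 3 Cr²⁺(aq) → NO(g) + 2 H₂O(l) + 3 Cr³⁺(aq)
Q = P(NO)·[Cr³⁺]^3 / ([NO₃⁻]·[H⁺]^4·[Cr²⁺]^3); log Q = 9.637.
E = E° − (0.0592/n) log Q = +1.33 − (0.0592/3)(9.637) = +1.140 V.

+1.140 V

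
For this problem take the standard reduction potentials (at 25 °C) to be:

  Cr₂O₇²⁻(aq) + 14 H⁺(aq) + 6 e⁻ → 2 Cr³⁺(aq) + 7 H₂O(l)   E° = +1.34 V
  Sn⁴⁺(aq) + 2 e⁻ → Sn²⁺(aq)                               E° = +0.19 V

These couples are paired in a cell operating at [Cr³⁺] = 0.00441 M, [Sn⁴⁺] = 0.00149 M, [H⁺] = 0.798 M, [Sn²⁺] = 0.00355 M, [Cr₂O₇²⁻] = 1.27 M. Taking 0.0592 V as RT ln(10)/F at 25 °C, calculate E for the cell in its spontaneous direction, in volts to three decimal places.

Cr₂O₇²⁻/Cr³⁺ is the cathode (higher E°), Sn⁴⁺/Sn²⁺ the anode: E°cell = +1.34 − (+0.19) = +1.15 V, n = 6.
Overall: Cr₂O₇²⁻(aq) + 14 H⁺(aq) + 3 Sn²⁺(aq) → 2 Cr³⁺(aq) + 7 H₂O(l) + 3 Sn⁴⁺(aq)
Q = [Cr³⁺]^2·[Sn⁴⁺]^3 / ([Cr₂O₇²⁻]·[H⁺]^14·[Sn²⁺]^3); log Q = -4.574.
E = E° − (0.0592/n) log Q = +1.15 − (0.0592/6)(-4.574) = +1.195 V.

+1.195 V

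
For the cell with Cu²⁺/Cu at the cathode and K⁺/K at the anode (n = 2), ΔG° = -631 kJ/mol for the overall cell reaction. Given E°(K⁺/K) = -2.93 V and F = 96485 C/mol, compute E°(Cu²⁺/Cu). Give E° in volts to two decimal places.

E°cell = −ΔG°/(nF) = −(-631×10³)/((2)(96485)) = +3.270 V.
Since Cu²⁺/Cu is the cathode and K⁺/K the anode, E°cell = E°(Cu²⁺/Cu) − E°(K⁺/K).
So E°(Cu²⁺/Cu) = E°cell + E°(K⁺/K) = +3.270 + (-2.93) = +0.34 V.

+0.34 V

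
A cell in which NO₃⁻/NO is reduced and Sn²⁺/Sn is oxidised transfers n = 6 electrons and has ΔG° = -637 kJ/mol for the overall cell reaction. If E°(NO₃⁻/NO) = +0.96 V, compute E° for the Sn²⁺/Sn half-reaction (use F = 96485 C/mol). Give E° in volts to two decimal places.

-0.14 V

E°cell = −ΔG°/(nF) = −(-637×10³)/((6)(96485)) = +1.100 V.
Since NO₃⁻/NO is the cathode and Sn²⁺/Sn the anode, E°cell = E°(NO₃⁻/NO) − E°(Sn²⁺/Sn).
So E°(Sn²⁺/Sn) = E°(NO₃⁻/NO) − E°cell = (+0.96) − (+1.100) = -0.14 V.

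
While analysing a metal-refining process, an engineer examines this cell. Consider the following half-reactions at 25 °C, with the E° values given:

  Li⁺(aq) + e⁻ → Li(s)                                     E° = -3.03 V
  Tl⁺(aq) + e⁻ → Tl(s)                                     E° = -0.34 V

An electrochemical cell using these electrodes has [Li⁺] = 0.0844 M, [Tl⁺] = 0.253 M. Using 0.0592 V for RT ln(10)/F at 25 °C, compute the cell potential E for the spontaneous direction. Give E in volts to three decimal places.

Tl⁺/Tl is the cathode (higher E°), Li⁺/Li the anode: E°cell = -0.34 − (-3.03) = +2.69 V, n = 1.
Overall: Tl⁺(aq) + Li(s) → Tl(s) + Li⁺(aq)
Q = [Li⁺] / ([Tl⁺]); log Q = -0.477.
E = E° − (0.0592/n) log Q = +2.69 − (0.0592/1)(-0.477) = +2.718 V.

+2.718 V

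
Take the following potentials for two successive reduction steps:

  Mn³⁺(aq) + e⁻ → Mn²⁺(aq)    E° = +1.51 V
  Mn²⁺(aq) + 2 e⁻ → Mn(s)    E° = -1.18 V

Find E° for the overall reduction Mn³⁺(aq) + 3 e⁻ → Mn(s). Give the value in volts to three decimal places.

-0.283 V

Standard free energies of sequential steps add: ΔG°₃ = ΔG°₁ + ΔG°₂, so n₃E°₃ = n₁E°₁ + n₂E°₂.
E°₃ = (1×+1.51 + 2×-1.18) / 3 = (-0.850) / 3 = -0.283 V.
E° values themselves are not directly additive — weighting by electron count is essential.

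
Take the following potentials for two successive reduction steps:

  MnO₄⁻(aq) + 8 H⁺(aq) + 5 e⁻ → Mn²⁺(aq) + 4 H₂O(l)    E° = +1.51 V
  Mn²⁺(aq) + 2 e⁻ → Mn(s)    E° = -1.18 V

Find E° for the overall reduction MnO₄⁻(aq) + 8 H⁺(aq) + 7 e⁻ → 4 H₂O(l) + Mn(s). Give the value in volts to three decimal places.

+0.741 V

Standard free energies of sequential steps add: ΔG°₃ = ΔG°₁ + ΔG°₂, so n₃E°₃ = n₁E°₁ + n₂E°₂.
E°₃ = (5×+1.51 + 2×-1.18) / 7 = (+5.190) / 7 = +0.741 V.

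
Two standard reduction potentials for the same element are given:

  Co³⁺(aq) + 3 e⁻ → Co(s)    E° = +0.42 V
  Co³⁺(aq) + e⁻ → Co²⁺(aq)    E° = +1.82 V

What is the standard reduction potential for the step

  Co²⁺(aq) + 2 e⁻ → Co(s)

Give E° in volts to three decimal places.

-0.280 V

Sequential free energies add, so n₃E°₃ = n₁E°₁ + n₂E°₂.
With n₃ = 3, and the known step contributing 1×(+1.82) V, the unknown satisfies 2·E° = 3×(+0.42) − 1×(+1.82) = -0.560.
E° = -0.560 / 2 = -0.280 V.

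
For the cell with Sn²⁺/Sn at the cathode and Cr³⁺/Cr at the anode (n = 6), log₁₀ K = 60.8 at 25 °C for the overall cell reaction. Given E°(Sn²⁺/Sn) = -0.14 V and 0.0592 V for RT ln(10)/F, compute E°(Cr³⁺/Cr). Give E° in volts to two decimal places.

E°cell = (0.0592/n)·log K = (0.0592/6)(60.8) = +0.600 V.
Since Sn²⁺/Sn is the cathode and Cr³⁺/Cr the anode, E°cell = E°(Sn²⁺/Sn) − E°(Cr³⁺/Cr).
So E°(Cr³⁺/Cr) = E°(Sn²⁺/Sn) − E°cell = (-0.14) − (+0.600) = -0.74 V.

-0.74 V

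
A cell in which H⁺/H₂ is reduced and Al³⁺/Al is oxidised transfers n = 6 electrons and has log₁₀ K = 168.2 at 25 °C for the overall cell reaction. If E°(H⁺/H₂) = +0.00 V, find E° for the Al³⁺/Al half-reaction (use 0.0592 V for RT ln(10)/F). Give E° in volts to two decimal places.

E°cell = (0.0592/n)·log K = (0.0592/6)(168.2) = +1.660 V.
Since H⁺/H₂ is the cathode and Al³⁺/Al the anode, E°cell = E°(H⁺/H₂) − E°(Al³⁺/Al).
So E°(Al³⁺/Al) = E°(H⁺/H₂) − E°cell = (+0.00) − (+1.660) = -1.66 V.

-1.66 V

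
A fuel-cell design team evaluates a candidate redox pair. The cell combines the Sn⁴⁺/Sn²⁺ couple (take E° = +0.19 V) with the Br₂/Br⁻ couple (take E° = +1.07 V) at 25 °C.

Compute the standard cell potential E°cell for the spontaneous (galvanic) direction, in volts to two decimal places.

The Br₂/Br⁻ couple has the higher reduction potential, so it is the cathode; Sn⁴⁺/Sn²⁺ is oxidised at the anode.
E°cell = E°(cathode) − E°(anode) = (+1.07) − (+0.19) = +0.88 V.

+0.88 V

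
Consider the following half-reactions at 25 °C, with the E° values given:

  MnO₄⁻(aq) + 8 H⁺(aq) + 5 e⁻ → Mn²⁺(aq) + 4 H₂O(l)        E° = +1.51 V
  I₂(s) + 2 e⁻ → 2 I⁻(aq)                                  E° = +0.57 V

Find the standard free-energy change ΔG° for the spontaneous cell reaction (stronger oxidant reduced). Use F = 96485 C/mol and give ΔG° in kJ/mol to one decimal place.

MnO₄⁻/Mn²⁺ (E° = +1.51 V) is the cathode; I₂/I⁻ (E° = +0.57 V) is the anode, so E°cell = +0.94 V.
Balancing electrons gives n = 10 (lcm of 5 and 2).
ΔG° = −nFE° = −(10)(96485)(+0.94) = -906,959 J = -907.0 kJ/mol.

-907.0 kJ/mol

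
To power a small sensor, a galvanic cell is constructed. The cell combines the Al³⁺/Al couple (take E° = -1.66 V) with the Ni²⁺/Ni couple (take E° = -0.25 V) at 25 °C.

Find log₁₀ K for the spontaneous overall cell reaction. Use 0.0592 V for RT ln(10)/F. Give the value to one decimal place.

142.9

Cathode: Ni²⁺/Ni; anode: Al³⁺/Al. E°cell = +1.41 V, n = 6.
log K = nE°cell / 0.0592 = (6)(+1.41) / 0.0592 = 142.9.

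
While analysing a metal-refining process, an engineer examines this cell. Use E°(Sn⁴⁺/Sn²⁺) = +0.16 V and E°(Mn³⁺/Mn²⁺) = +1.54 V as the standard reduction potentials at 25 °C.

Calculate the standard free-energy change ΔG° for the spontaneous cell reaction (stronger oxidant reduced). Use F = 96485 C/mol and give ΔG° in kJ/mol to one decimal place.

-266.3 kJ/mol

Mn³⁺/Mn²⁺ (E° = +1.54 V) is the cathode; Sn⁴⁺/Sn²⁺ (E° = +0.16 V) is the anode, so E°cell = +1.38 V.
Balancing electrons gives n = 2 (lcm of 1 and 2).
ΔG° = −nFE° = −(2)(96485)(+1.38) = -266,299 J = -266.3 kJ/mol.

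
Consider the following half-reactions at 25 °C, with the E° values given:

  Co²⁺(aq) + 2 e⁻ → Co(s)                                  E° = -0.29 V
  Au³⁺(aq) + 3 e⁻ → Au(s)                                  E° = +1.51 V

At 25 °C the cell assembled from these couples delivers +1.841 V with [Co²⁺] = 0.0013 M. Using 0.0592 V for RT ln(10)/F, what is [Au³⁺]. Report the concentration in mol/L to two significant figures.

0.0056 M

Au³⁺/Au is the cathode, Co²⁺/Co the anode: E°cell = +1.80 V, n = 6.
Overall reaction: 2 Au³⁺(aq) + 3 Co(s) → 2 Au(s) + 3 Co²⁺(aq); Q = [Co²⁺]^3/[Au³⁺]^2.
From E = E° − (0.0592/n) log Q: log Q = (E° − E)·n/0.0592 = (+1.80 − (+1.841))·6/0.0592 = -4.1554.
So 2·log[Au³⁺] = 3·log(0.0013) − log Q = -8.6582 − (-4.1554) = -4.5028; log[Au³⁺] = -4.5028 / 2 = -2.2514; [Au³⁺] = 10^(-2.2514) ≈ 0.0056 M.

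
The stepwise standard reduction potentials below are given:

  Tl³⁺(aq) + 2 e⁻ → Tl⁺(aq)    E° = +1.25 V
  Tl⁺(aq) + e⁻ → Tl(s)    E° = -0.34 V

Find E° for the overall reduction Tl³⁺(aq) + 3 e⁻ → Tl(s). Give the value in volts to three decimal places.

Adding the free-energy changes (−nFE°) of the two steps gives −n₃FE°₃ = −n₁FE°₁ − n₂FE°₂.
E°₃ = (2×+1.25 + 1×-0.34) / 3 = (+2.160) / 3 = +0.720 V.

+0.720 V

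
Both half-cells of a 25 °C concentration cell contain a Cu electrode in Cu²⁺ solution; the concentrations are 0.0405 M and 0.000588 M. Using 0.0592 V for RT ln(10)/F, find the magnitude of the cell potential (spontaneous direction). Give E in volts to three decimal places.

+0.054 V

For a concentration cell E°cell = 0. The 0.0405 M side is the cathode (reduction is favoured where [Cu²⁺] is higher).
With n = 2, E = −(0.0592/2) log([Cu²⁺]ₐₙ/[Cu²⁺]꜀ₐₜ) = −(0.0592/2) log(0.000588/0.0405) = −(0.0592/2)(-1.838) = +0.054 V.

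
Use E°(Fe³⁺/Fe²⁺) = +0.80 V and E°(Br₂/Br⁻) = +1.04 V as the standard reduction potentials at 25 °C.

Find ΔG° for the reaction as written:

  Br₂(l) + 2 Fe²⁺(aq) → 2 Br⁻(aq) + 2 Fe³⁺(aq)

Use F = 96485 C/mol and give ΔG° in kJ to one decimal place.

As written, Br₂/Br⁻ is reduced (cathode) and Fe³⁺/Fe²⁺ is oxidised (anode), so E°cell = (+1.04) − (+0.80) = +0.24 V.
Balancing electrons gives n = 2.
ΔG° = −nFE° = −(2)(96485)(+0.24) = -46,313 J = -46.3 kJ.

-46.3 kJ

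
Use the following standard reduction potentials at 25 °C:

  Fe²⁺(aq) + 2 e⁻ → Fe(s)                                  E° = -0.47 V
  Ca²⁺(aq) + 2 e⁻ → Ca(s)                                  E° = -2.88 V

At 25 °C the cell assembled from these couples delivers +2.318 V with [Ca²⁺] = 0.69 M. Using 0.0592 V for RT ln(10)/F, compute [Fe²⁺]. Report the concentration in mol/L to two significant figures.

0.00054 M

Fe²⁺/Fe is the cathode, Ca²⁺/Ca the anode: E°cell = +2.41 V, n = 2.
Overall reaction: Fe²⁺(aq) + Ca(s) → Fe(s) + Ca²⁺(aq); Q = [Ca²⁺]^1/[Fe²⁺]^1.
From E = E° − (0.0592/n) log Q: log Q = (E° − E)·n/0.0592 = (+2.41 − (+2.318))·2/0.0592 = 3.1081.
So 1·log[Fe²⁺] = 1·log(0.69) − log Q = -0.1612 − (3.1081) = -3.2693; [Fe²⁺] = 10^(-3.2693) ≈ 0.00054 M.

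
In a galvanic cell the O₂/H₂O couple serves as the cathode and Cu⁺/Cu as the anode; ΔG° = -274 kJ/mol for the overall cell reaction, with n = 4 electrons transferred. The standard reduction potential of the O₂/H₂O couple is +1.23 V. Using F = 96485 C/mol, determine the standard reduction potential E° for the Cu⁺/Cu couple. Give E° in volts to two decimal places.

E°cell = −ΔG°/(nF) = −(-274×10³)/((4)(96485)) = +0.710 V.
Since O₂/H₂O is the cathode and Cu⁺/Cu the anode, E°cell = E°(O₂/H₂O) − E°(Cu⁺/Cu).
So E°(Cu⁺/Cu) = E°(O₂/H₂O) − E°cell = (+1.23) − (+0.710) = +0.52 V.

+0.52 V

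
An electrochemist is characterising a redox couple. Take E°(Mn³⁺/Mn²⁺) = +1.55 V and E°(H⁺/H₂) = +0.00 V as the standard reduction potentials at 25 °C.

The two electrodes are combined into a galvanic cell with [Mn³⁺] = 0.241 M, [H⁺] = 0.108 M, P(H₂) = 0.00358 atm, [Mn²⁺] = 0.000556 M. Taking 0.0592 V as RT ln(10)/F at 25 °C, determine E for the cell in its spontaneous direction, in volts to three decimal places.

Mn³⁺/Mn²⁺ is the cathode (higher E°), H⁺/H₂ the anode: E°cell = +1.55 − (+0.00) = +1.55 V, n = 2.
Overall: 2 Mn³⁺(aq) + H₂(g) → 2 Mn²⁺(aq) + 2 H⁺(aq)
Q = [Mn²⁺]^2·[H⁺]^2 / ([Mn³⁺]^2·P(H₂)); log Q = -4.761.
E = E° − (0.0592/n) log Q = +1.55 − (0.0592/2)(-4.761) = +1.691 V.

+1.691 V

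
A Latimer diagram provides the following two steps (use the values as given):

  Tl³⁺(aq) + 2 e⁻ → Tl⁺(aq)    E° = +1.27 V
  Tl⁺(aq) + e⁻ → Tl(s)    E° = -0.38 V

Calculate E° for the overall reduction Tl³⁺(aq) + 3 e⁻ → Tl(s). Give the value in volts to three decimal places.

+0.720 V

Since ΔG° = −nFE° is additive over sequential reductions, n₃E°₃ = n₁E°₁ + n₂E°₂.
E°₃ = (2×+1.27 + 1×-0.38) / 3 = (+2.160) / 3 = +0.720 V.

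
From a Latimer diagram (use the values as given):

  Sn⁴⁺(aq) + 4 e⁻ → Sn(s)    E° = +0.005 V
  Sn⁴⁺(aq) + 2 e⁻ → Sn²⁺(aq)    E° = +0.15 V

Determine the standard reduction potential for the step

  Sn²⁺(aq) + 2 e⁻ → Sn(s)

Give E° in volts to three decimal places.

Sequential free energies add, so n₃E°₃ = n₁E°₁ + n₂E°₂.
With n₃ = 4, and the known step contributing 2×(+0.15) V, the unknown satisfies 2·E° = 4×(+0.005) − 2×(+0.15) = -0.280.
E° = -0.280 / 2 = -0.140 V.

-0.140 V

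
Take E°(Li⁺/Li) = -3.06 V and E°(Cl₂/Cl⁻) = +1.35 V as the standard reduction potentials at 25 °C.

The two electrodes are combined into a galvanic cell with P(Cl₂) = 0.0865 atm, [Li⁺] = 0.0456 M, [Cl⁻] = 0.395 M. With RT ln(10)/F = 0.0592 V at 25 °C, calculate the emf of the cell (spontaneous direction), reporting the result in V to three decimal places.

+4.482 V

Cl₂/Cl⁻ is the cathode (higher E°), Li⁺/Li the anode: E°cell = +1.35 − (-3.06) = +4.41 V, n = 2.
Overall: Cl₂(g) + 2 Li(s) → 2 Cl⁻(aq) + 2 Li⁺(aq)
Q = [Cl⁻]^2·[Li⁺]^2 / (P(Cl₂)); log Q = -2.426.
E = E° − (0.0592/n) log Q = +4.41 − (0.0592/2)(-2.426) = +4.482 V.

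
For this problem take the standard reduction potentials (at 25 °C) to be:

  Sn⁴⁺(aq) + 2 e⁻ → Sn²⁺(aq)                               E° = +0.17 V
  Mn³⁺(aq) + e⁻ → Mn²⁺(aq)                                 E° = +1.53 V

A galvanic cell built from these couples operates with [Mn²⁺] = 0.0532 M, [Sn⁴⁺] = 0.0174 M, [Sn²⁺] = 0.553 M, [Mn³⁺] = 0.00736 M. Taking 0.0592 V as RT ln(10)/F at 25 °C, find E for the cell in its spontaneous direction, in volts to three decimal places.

Mn³⁺/Mn²⁺ is the cathode (higher E°), Sn⁴⁺/Sn²⁺ the anode: E°cell = +1.53 − (+0.17) = +1.36 V, n = 2.
Overall: 2 Mn³⁺(aq) + Sn²⁺(aq) → 2 Mn²⁺(aq) + Sn⁴⁺(aq)
Q = [Mn²⁺]^2·[Sn⁴⁺] / ([Mn³⁺]^2·[Sn²⁺]); log Q = 0.216.
E = E° − (0.0592/n) log Q = +1.36 − (0.0592/2)(0.216) = +1.354 V.

+1.354 V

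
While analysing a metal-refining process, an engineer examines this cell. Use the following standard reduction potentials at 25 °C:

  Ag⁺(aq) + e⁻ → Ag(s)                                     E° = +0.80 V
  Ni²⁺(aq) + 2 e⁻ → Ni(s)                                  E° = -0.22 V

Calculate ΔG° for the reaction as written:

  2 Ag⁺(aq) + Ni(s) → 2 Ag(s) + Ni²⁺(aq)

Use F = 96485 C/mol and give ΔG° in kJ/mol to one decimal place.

-196.8 kJ/mol

As written, Ag⁺/Ag is reduced (cathode) and Ni²⁺/Ni is oxidised (anode), so E°cell = (+0.80) − (-0.22) = +1.02 V.
Balancing electrons gives n = 2.
ΔG° = −nFE° = −(2)(96485)(+1.02) = -196,829 J = -196.8 kJ/mol.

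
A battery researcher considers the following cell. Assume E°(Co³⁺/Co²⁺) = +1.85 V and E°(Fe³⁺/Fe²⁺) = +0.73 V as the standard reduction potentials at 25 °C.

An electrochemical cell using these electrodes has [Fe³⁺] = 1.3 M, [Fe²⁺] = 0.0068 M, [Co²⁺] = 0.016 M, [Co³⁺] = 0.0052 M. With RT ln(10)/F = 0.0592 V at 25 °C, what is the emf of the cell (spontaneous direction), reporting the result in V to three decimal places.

+0.956 V

Co³⁺/Co²⁺ is the cathode (higher E°), Fe³⁺/Fe²⁺ the anode: E°cell = +1.85 − (+0.73) = +1.12 V, n = 1.
Overall: Co³⁺(aq) + Fe²⁺(aq) → Co²⁺(aq) + Fe³⁺(aq)
Q = [Co²⁺]·[Fe³⁺] / ([Co³⁺]·[Fe²⁺]); log Q = 2.770.
E = E° − (0.0592/n) log Q = +1.12 − (0.0592/1)(2.770) = +0.956 V.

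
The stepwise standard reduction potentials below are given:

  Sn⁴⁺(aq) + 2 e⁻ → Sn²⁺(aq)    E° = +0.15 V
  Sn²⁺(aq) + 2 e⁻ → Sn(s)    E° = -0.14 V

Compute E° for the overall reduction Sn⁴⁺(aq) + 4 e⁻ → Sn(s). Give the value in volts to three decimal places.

+0.005 V

Standard free energies of sequential steps add: ΔG°₃ = ΔG°₁ + ΔG°₂, so n₃E°₃ = n₁E°₁ + n₂E°₂.
E°₃ = (2×+0.15 + 2×-0.14) / 4 = (+0.020) / 4 = +0.005 V.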